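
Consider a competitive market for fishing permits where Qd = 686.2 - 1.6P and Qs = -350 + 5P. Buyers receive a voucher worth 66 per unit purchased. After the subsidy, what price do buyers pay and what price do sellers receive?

Buyers pay 107; sellers receive 173

Pre-subsidy: 686.2 - 1.6P = -350 + 5P gives P* = 157, Q* = 435.
With the rebate, buyers effectively pay Pb = Ps − 66, where Ps is the price sellers receive.
Demand in terms of Ps becomes Qd = 686.2 − 1.6(Ps − 66) = 791.8 - 1.6Ps. Setting this equal to supply: 791.8 - 1.6Ps = -350 + 5Ps, so Ps = 173.
Buyers pay Pb = 173 − 66 = 107; Q' = -350 + 5·173 = 515.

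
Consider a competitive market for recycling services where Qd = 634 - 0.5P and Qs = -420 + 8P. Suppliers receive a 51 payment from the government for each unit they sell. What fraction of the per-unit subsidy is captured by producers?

Pre-subsidy: 634 - 0.5P = -420 + 8P gives P* = 124, Q* = 572.
With the subsidy, sellers receive Ps = Pb + 51 for each unit, where Pb is the price buyers pay.
Supply in terms of Pb becomes Qs = -420 + 8(Pb + 51) = -12 + 8Pb. Setting this equal to demand: 634 - 0.5Pb = -12 + 8Pb, so Pb = 76.
Sellers receive Ps = 76 + 51 = 127; Q' = 634 − 0.5·76 = 596.
Buyers' price falls by P* − Pb = 124 − 76 = 48; sellers' price rises by Ps − P* = 127 − 124 = 3.
So producers capture 3/51 = 1/17 of each unit of subsidy.

Producer share = 1/17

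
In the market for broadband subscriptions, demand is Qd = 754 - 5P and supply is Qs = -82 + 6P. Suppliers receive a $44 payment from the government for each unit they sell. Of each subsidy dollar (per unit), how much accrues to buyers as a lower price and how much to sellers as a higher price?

Pre-subsidy: 754 - 5P = -82 + 6P gives P* = 76, Q* = 374.
With the subsidy, sellers receive Ps = Pb + 44 for each unit, where Pb is the price buyers pay.
Supply in terms of Pb becomes Qs = -82 + 6(Pb + 44) = 182 + 6Pb. Setting this equal to demand: 754 - 5Pb = 182 + 6Pb, so Pb = 52.
Sellers receive Ps = 52 + 44 = 96; Q' = 754 − 5·52 = 494.
Buyers' price falls by P* − Pb = 76 − 52 = 24; sellers' price rises by Ps − P* = 96 − 76 = 20.

Buyers gain $24 per unit; sellers gain $20 per unit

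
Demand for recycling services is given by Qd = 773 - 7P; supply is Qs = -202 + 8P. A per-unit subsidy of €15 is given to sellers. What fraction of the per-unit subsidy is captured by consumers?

Consumer share = 8/15

Pre-subsidy: 773 - 7P = -202 + 8P gives P* = 65, Q* = 318.
With the subsidy, sellers receive Ps = Pb + 15 for each unit, where Pb is the price buyers pay.
Supply in terms of Pb becomes Qs = -202 + 8(Pb + 15) = -82 + 8Pb. Setting this equal to demand: 773 - 7Pb = -82 + 8Pb, so Pb = 57.
Sellers receive Ps = 57 + 15 = 72; Q' = 773 − 7·57 = 374.
Buyers' price falls by P* − Pb = 65 − 57 = 8; sellers' price rises by Ps − P* = 72 − 65 = 7.
So consumers capture 8/15 = 8/15 of each unit of subsidy.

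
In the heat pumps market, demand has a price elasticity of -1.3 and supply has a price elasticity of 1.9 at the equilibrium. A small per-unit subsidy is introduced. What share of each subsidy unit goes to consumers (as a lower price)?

Consumer share = 0.59375

For a small subsidy around the equilibrium, the benefit split depends on the relative slopes, which at a point are proportional to the elasticities.
Buyer share = εs/(εs + |εd|) = 1.9/(1.9 + 1.3) = 0.59375; seller share = |εd|/(εs + |εd|) = 0.40625.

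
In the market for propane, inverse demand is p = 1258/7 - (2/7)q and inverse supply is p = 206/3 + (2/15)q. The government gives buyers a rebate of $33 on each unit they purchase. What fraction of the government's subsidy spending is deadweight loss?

DWL / government spending = 63/550

Pre-subsidy: 1258/7 - (2/7)q = 206/3 + (2/15)q gives q* = 265 and p* = 104.
With the rebate, buyers effectively pay pb = ps − 33, where ps is the price sellers receive.
On the curves, pb = 1258/7 - (2/7)q and ps = 206/3 + (2/15)q; the wedge ps − pb = 33 gives 206/3 + (2/15)q − (1258/7 - (2/7)q) = 33, so q' = 343.75.
Then pb = 1258/7 − (2/7)·343.75 = 81.5 and ps = 206/3 + (2/15)·343.75 = 114.5.
ΔCS = ½(265 + 343.75)(104 − 81.5) = 6848.4375; ΔPS = ½(265 + 343.75)(114.5 − 104) = 3195.9375.
Government spending = 33 × 343.75 = 11343.75.
DWL = ½ × 33 × (343.75 − 265) = 1299.375; fraction = 1299.375 / 11343.75 = 63/550.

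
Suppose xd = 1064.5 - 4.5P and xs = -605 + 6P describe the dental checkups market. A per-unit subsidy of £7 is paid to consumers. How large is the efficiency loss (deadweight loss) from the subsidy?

Deadweight loss = £63

Pre-subsidy: 1064.5 - 4.5P = -605 + 6P gives P* = 159, x* = 349.
With the rebate, buyers effectively pay Pb = Ps − 7, where Ps is the price sellers receive.
Demand in terms of Ps becomes xd = 1064.5 − 4.5(Ps − 7) = 1096 - 4.5Ps. Setting this equal to supply: 1096 - 4.5Ps = -605 + 6Ps, so Ps = 162.
Buyers pay Pb = 162 − 7 = 155; x' = -605 + 6·162 = 367.
The subsidy expands output by 367 − 349 = 18 past the efficient level; on those units the gap between marginal cost and willingness to pay runs from 0 up to 7.
DWL = ½ × 7 × 18 = 63.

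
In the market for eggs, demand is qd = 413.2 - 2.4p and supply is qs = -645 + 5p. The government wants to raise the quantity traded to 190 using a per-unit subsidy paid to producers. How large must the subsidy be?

At q = 190, invert demand for the buyer price: pb = (413.2 − 190)/2.4 = 93; invert supply for the seller price: ps = (190 − (-645))/5 = 167.
The subsidy must fill the gap: s = ps − pb = 167 − 93 = 74.

Required subsidy s = 74 per unit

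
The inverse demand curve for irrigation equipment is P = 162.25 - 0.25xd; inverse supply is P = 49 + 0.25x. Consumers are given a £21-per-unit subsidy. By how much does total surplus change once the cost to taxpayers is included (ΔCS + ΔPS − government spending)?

Pre-subsidy: 162.25 - 0.25x = 49 + 0.25x gives x* = 226.5 and P* = 105.625.
With the rebate, buyers effectively pay Pb = Ps − 21, where Ps is the price sellers receive.
On the curves, Pb = 162.25 - 0.25x and Ps = 49 + 0.25x; the wedge Ps − Pb = 21 gives 49 + 0.25x − (162.25 - 0.25x) = 21, so x' = 268.5.
Then Pb = 162.25 − 0.25·268.5 = 95.125 and Ps = 49 + 0.25·268.5 = 116.125.
ΔCS = ½(226.5 + 268.5)(105.625 − 95.125) = 2598.75; ΔPS = ½(226.5 + 268.5)(116.125 − 105.625) = 2598.75.
Government spending = 21 × 268.5 = 5638.5.
Net change = 2598.75 + 2598.75 − 5638.5 = -441. The loss equals the DWL triangle ½·21·42.

Net change in total surplus = -£441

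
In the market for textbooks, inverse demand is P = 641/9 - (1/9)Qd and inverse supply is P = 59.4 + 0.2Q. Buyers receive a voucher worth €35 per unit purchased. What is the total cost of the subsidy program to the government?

Government cost = €5267.5

Pre-subsidy: 641/9 - (1/9)Q = 59.4 + 0.2Q gives Q* = 38 and P* = 67.
With the rebate, buyers effectively pay Pb = Ps − 35, where Ps is the price sellers receive.
On the curves, Pb = 641/9 - (1/9)Q and Ps = 59.4 + 0.2Q; the wedge Ps − Pb = 35 gives 59.4 + 0.2Q − (641/9 - (1/9)Q) = 35, so Q' = 150.5.
Then Pb = 641/9 − (1/9)·150.5 = 54.5 and Ps = 59.4 + 0.2·150.5 = 89.5.
Government outlay = subsidy × quantity = 35 × 150.5 = 5267.5.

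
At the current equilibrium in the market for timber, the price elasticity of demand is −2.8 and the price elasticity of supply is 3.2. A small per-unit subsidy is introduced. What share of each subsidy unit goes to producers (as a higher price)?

For a small subsidy around the equilibrium, the benefit split depends on the relative slopes, which at a point are proportional to the elasticities.
Buyer share = εs/(εs + |εd|) = 3.2/(3.2 + 2.8) = 8/15; seller share = |εd|/(εs + |εd|) = 7/15.
So producers capture 7/15 of the subsidy.

Producer share = 7/15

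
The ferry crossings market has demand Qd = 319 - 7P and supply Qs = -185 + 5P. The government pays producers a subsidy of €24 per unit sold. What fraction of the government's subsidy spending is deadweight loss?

DWL / government spending = 7/19

Pre-subsidy: 319 - 7P = -185 + 5P gives P* = 42, Q* = 25.
With the subsidy, sellers receive Ps = Pb + 24 for each unit, where Pb is the price buyers pay.
Supply in terms of Pb becomes Qs = -185 + 5(Pb + 24) = -65 + 5Pb. Setting this equal to demand: 319 - 7Pb = -65 + 5Pb, so Pb = 32.
Sellers receive Ps = 32 + 24 = 56; Q' = 319 − 7·32 = 95.
ΔCS = ½(25 + 95)(42 − 32) = 600; ΔPS = ½(25 + 95)(56 − 42) = 840.
Government spending = 24 × 95 = 2280.
DWL = ½ × 24 × (95 − 25) = 840; fraction = 840 / 2280 = 7/19.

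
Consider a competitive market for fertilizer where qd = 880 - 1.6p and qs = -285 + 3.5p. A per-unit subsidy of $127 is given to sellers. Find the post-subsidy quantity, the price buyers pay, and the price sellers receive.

q' = 33352/51; buyers pay 7205/51; sellers receive 13682/51

Pre-subsidy: 880 - 1.6p = -285 + 3.5p gives p* = 11650/51, q* = 26240/51.
With the subsidy, sellers receive ps = pb + 127 for each unit, where pb is the price buyers pay.
Supply in terms of pb becomes qs = -285 + 3.5(pb + 127) = 159.5 + 3.5pb. Setting this equal to demand: 880 - 1.6pb = 159.5 + 3.5pb, so pb = 7205/51.
Sellers receive ps = 7205/51 + 127 = 13682/51; q' = 880 − 1.6·(7205/51) = 33352/51.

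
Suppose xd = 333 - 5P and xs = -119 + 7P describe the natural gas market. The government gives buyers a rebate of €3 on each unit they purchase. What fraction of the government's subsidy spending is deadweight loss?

Pre-subsidy: 333 - 5P = -119 + 7P gives P* = 113/3, x* = 434/3.
With the rebate, buyers effectively pay Pb = Ps − 3, where Ps is the price sellers receive.
Demand in terms of Ps becomes xd = 333 − 5(Ps − 3) = 348 - 5Ps. Setting this equal to supply: 348 - 5Ps = -119 + 7Ps, so Ps = 467/12.
Buyers pay Pb = 467/12 − 3 = 431/12; x' = -119 + 7·(467/12) = 1841/12.
ΔCS = ½(434/3 + 1841/12)(113/3 − 431/12) = 25039/96; ΔPS = ½(434/3 + 1841/12)(467/12 − 113/3) = 17885/96.
Government spending = 3 × 1841/12 = 460.25.
DWL = ½ × 3 × (1841/12 − 434/3) = 13.125; fraction = 13.125 / 460.25 = 15/526.

DWL / government spending = 15/526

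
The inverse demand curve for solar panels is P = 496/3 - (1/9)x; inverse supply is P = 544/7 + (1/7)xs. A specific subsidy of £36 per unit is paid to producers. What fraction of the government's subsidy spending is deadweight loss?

Pre-subsidy: 496/3 - (1/9)x = 544/7 + (1/7)x gives x* = 345 and P* = 127.
With the subsidy, sellers receive Ps = Pb + 36 for each unit, where Pb is the price buyers pay.
On the curves, Pb = 496/3 - (1/9)x and Ps = 544/7 + (1/7)x; the wedge Ps − Pb = 36 gives 544/7 + (1/7)x − (496/3 - (1/9)x) = 36, so x' = 486.75.
Then Pb = 496/3 − (1/9)·486.75 = 111.25 and Ps = 544/7 + (1/7)·486.75 = 147.25.
ΔCS = ½(345 + 486.75)(127 − 111.25) = 6550.03125; ΔPS = ½(345 + 486.75)(147.25 − 127) = 8421.46875.
Government spending = 36 × 486.75 = 17523.
DWL = ½ × 36 × (486.75 − 345) = 2551.5; fraction = 2551.5 / 17523 = 189/1298.

DWL / government spending = 189/1298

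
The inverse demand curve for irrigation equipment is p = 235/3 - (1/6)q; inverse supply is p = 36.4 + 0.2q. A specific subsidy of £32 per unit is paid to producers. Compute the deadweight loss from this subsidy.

Deadweight loss = 15360/11

Pre-subsidy: 235/3 - (1/6)q = 36.4 + 0.2q gives q* = 1258/11 and p* = 652/11.
With the subsidy, sellers receive ps = pb + 32 for each unit, where pb is the price buyers pay.
On the curves, pb = 235/3 - (1/6)q and ps = 36.4 + 0.2q; the wedge ps − pb = 32 gives 36.4 + 0.2q − (235/3 - (1/6)q) = 32, so q' = 2218/11.
Then pb = 235/3 − (1/6)·(2218/11) = 492/11 and ps = 36.4 + 0.2·(2218/11) = 844/11.
The subsidy expands output by 2218/11 − 1258/11 = 960/11 past the efficient level; on those units the gap between marginal cost and willingness to pay runs from 0 up to 32.
DWL = ½ × 32 × 960/11 = 15360/11.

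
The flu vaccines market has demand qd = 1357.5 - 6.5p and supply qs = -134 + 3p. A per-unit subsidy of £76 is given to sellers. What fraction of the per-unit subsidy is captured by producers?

Pre-subsidy: 1357.5 - 6.5p = -134 + 3p gives p* = 157, q* = 337.
With the subsidy, sellers receive ps = pb + 76 for each unit, where pb is the price buyers pay.
Supply in terms of pb becomes qs = -134 + 3(pb + 76) = 94 + 3pb. Setting this equal to demand: 1357.5 - 6.5pb = 94 + 3pb, so pb = 133.
Sellers receive ps = 133 + 76 = 209; q' = 1357.5 − 6.5·133 = 493.
Buyers' price falls by p* − pb = 157 − 133 = 24; sellers' price rises by ps − p* = 209 − 157 = 52.
So producers capture 52/76 = 13/19 of each unit of subsidy.

Producer share = 13/19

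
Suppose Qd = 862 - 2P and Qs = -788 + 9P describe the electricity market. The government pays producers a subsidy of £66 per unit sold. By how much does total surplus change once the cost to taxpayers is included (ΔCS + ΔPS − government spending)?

Pre-subsidy: 862 - 2P = -788 + 9P gives P* = 150, Q* = 562.
With the subsidy, sellers receive Ps = Pb + 66 for each unit, where Pb is the price buyers pay.
Supply in terms of Pb becomes Qs = -788 + 9(Pb + 66) = -194 + 9Pb. Setting this equal to demand: 862 - 2Pb = -194 + 9Pb, so Pb = 96.
Sellers receive Ps = 96 + 66 = 162; Q' = 862 − 2·96 = 670.
ΔCS = ½(562 + 670)(150 − 96) = 33264; ΔPS = ½(562 + 670)(162 − 150) = 7392.
Government spending = 66 × 670 = 44220.
Net change = 33264 + 7392 − 44220 = -3564. The loss equals the DWL triangle ½·66·108.

Net change in total surplus = -£3564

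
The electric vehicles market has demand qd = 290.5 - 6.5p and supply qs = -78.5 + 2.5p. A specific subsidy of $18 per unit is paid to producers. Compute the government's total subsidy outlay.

Government cost = $1017

Pre-subsidy: 290.5 - 6.5p = -78.5 + 2.5p gives p* = 41, q* = 24.
With the subsidy, sellers receive ps = pb + 18 for each unit, where pb is the price buyers pay.
Supply in terms of pb becomes qs = -78.5 + 2.5(pb + 18) = -33.5 + 2.5pb. Setting this equal to demand: 290.5 - 6.5pb = -33.5 + 2.5pb, so pb = 36.
Sellers receive ps = 36 + 18 = 54; q' = 290.5 − 6.5·36 = 56.5.
Government outlay = subsidy × quantity = 18 × 56.5 = 1017.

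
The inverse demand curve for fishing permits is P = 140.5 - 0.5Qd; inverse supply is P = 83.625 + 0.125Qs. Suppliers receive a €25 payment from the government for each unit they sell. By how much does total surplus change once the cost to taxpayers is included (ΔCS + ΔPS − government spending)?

Net change in total surplus = -€500

Pre-subsidy: 140.5 - 0.5Q = 83.625 + 0.125Q gives Q* = 91 and P* = 95.
With the subsidy, sellers receive Ps = Pb + 25 for each unit, where Pb is the price buyers pay.
On the curves, Pb = 140.5 - 0.5Q and Ps = 83.625 + 0.125Q; the wedge Ps − Pb = 25 gives 83.625 + 0.125Q − (140.5 - 0.5Q) = 25, so Q' = 131.
Then Pb = 140.5 − 0.5·131 = 75 and Ps = 83.625 + 0.125·131 = 100.
ΔCS = ½(91 + 131)(95 − 75) = 2220; ΔPS = ½(91 + 131)(100 − 95) = 555.
Government spending = 25 × 131 = 3275.
Net change = 2220 + 555 − 3275 = -500. The loss equals the DWL triangle ½·25·40.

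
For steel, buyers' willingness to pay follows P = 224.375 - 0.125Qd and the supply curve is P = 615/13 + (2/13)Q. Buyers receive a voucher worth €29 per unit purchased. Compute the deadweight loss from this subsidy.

Pre-subsidy: 224.375 - 0.125Q = 615/13 + (2/13)Q gives Q* = 635 and P* = 145.
With the rebate, buyers effectively pay Pb = Ps − 29, where Ps is the price sellers receive.
On the curves, Pb = 224.375 - 0.125Q and Ps = 615/13 + (2/13)Q; the wedge Ps − Pb = 29 gives 615/13 + (2/13)Q − (224.375 - 0.125Q) = 29, so Q' = 739.
Then Pb = 224.375 − 0.125·739 = 132 and Ps = 615/13 + (2/13)·739 = 161.
The subsidy expands output by 739 − 635 = 104 past the efficient level; on those units the gap between marginal cost and willingness to pay runs from 0 up to 29.
DWL = ½ × 29 × 104 = 1508.

Deadweight loss = €1508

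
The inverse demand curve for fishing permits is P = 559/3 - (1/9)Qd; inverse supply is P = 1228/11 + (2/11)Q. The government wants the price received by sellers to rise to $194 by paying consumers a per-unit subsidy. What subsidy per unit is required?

At a seller price of 194, quantity supplied is -614 + 5.5·194 = 453.
Buyers absorb 453 only when they pay Pb = 559/3 − (1/9)·453 = 136.
s = Ps − Pb = 194 − 136 = 58.

Required subsidy s = $58 per unit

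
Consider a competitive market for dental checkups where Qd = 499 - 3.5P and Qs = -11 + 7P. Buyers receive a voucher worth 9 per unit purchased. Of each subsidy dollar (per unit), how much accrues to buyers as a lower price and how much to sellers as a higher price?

Buyers gain 6 per unit; sellers gain 3 per unit

Pre-subsidy: 499 - 3.5P = -11 + 7P gives P* = 340/7, Q* = 329.
With the rebate, buyers effectively pay Pb = Ps − 9, where Ps is the price sellers receive.
Demand in terms of Ps becomes Qd = 499 − 3.5(Ps − 9) = 530.5 - 3.5Ps. Setting this equal to supply: 530.5 - 3.5Ps = -11 + 7Ps, so Ps = 361/7.
Buyers pay Pb = 361/7 − 9 = 298/7; Q' = -11 + 7·(361/7) = 350.
Buyers' price falls by P* − Pb = 340/7 − 298/7 = 6; sellers' price rises by Ps − P* = 361/7 − 340/7 = 3.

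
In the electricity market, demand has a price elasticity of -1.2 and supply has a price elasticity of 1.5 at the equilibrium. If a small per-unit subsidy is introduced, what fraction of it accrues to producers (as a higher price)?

For a small subsidy around the equilibrium, the benefit split depends on the relative slopes, which at a point are proportional to the elasticities.
Buyer share = εs/(εs + |εd|) = 1.5/(1.5 + 1.2) = 5/9; seller share = |εd|/(εs + |εd|) = 4/9.
So producers capture 4/9 of the subsidy.

Producer share = 4/9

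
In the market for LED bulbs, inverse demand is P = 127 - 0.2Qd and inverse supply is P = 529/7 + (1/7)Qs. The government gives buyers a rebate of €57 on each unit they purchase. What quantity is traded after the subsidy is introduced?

Q' = 316.25

Pre-subsidy: 127 - 0.2Q = 529/7 + (1/7)Q gives Q* = 150 and P* = 97.
With the rebate, buyers effectively pay Pb = Ps − 57, where Ps is the price sellers receive.
On the curves, Pb = 127 - 0.2Q and Ps = 529/7 + (1/7)Q; the wedge Ps − Pb = 57 gives 529/7 + (1/7)Q − (127 - 0.2Q) = 57, so Q' = 316.25.
Then Pb = 127 − 0.2·316.25 = 63.75 and Ps = 529/7 + (1/7)·316.25 = 120.75.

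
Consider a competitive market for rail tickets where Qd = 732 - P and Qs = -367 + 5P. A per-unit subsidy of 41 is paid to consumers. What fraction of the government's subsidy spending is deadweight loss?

DWL / government spending = 205/6996

Pre-subsidy: 732 - P = -367 + 5P gives P* = 1099/6, Q* = 3293/6.
With the rebate, buyers effectively pay Pb = Ps − 41, where Ps is the price sellers receive.
Demand in terms of Ps becomes Qd = 732 − 1(Ps − 41) = 773 - Ps. Setting this equal to supply: 773 - Ps = -367 + 5Ps, so Ps = 190.
Buyers pay Pb = 190 − 41 = 149; Q' = -367 + 5·190 = 583.
ΔCS = ½(3293/6 + 583)(1099/6 − 149) = 1392155/72; ΔPS = ½(3293/6 + 583)(190 − 1099/6) = 278431/72.
Government spending = 41 × 583 = 23903.
DWL = ½ × 41 × (583 − 3293/6) = 8405/12; fraction = (8405/12) / 23903 = 205/6996.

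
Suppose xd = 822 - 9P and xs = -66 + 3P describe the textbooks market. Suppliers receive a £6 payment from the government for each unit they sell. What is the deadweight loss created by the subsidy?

Deadweight loss = £40.5

Pre-subsidy: 822 - 9P = -66 + 3P gives P* = 74, x* = 156.
With the subsidy, sellers receive Ps = Pb + 6 for each unit, where Pb is the price buyers pay.
Supply in terms of Pb becomes xs = -66 + 3(Pb + 6) = -48 + 3Pb. Setting this equal to demand: 822 - 9Pb = -48 + 3Pb, so Pb = 72.5.
Sellers receive Ps = 72.5 + 6 = 78.5; x' = 822 − 9·72.5 = 169.5.
The subsidy expands output by 169.5 − 156 = 13.5 past the efficient level; on those units the gap between marginal cost and willingness to pay runs from 0 up to 6.
DWL = ½ × 6 × 13.5 = 40.5.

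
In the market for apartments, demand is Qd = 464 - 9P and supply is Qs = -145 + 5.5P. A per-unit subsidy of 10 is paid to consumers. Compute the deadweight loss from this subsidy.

Deadweight loss = 4950/29

Pre-subsidy: 464 - 9P = -145 + 5.5P gives P* = 42, Q* = 86.
With the rebate, buyers effectively pay Pb = Ps − 10, where Ps is the price sellers receive.
Demand in terms of Ps becomes Qd = 464 − 9(Ps − 10) = 554 - 9Ps. Setting this equal to supply: 554 - 9Ps = -145 + 5.5Ps, so Ps = 1398/29.
Buyers pay Pb = 1398/29 − 10 = 1108/29; Q' = -145 + 5.5·(1398/29) = 3484/29.
The subsidy expands output by 3484/29 − 86 = 990/29 past the efficient level; on those units the gap between marginal cost and willingness to pay runs from 0 up to 10.
DWL = ½ × 10 × 990/29 = 4950/29.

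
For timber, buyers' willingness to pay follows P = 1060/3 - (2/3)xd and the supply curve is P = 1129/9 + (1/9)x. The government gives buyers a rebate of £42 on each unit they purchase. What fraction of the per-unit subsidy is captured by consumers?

Consumer share = 6/7

Pre-subsidy: 1060/3 - (2/3)x = 1129/9 + (1/9)x gives x* = 293 and P* = 158.
With the rebate, buyers effectively pay Pb = Ps − 42, where Ps is the price sellers receive.
On the curves, Pb = 1060/3 - (2/3)x and Ps = 1129/9 + (1/9)x; the wedge Ps − Pb = 42 gives 1129/9 + (1/9)x − (1060/3 - (2/3)x) = 42, so x' = 347.
Then Pb = 1060/3 − (2/3)·347 = 122 and Ps = 1129/9 + (1/9)·347 = 164.
Buyers' price falls by P* − Pb = 158 − 122 = 36; sellers' price rises by Ps − P* = 164 − 158 = 6.
So consumers capture 36/42 = 6/7 of each unit of subsidy.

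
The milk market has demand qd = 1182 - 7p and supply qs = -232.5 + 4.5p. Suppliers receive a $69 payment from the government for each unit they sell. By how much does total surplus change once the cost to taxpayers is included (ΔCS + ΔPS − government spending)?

Net change in total surplus = -$6520.5

Pre-subsidy: 1182 - 7p = -232.5 + 4.5p gives p* = 123, q* = 321.
With the subsidy, sellers receive ps = pb + 69 for each unit, where pb is the price buyers pay.
Supply in terms of pb becomes qs = -232.5 + 4.5(pb + 69) = 78 + 4.5pb. Setting this equal to demand: 1182 - 7pb = 78 + 4.5pb, so pb = 96.
Sellers receive ps = 96 + 69 = 165; q' = 1182 − 7·96 = 510.
ΔCS = ½(321 + 510)(123 − 96) = 11218.5; ΔPS = ½(321 + 510)(165 − 123) = 17451.
Government spending = 69 × 510 = 35190.
Net change = 11218.5 + 17451 − 35190 = -6520.5. The loss equals the DWL triangle ½·69·189.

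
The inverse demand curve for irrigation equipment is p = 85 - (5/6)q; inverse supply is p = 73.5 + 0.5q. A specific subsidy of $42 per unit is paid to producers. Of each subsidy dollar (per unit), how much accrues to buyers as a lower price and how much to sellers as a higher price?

Buyers gain $26.25 per unit; sellers gain $15.75 per unit

Pre-subsidy: 85 - (5/6)q = 73.5 + 0.5q gives q* = 8.625 and p* = 77.8125.
With the subsidy, sellers receive ps = pb + 42 for each unit, where pb is the price buyers pay.
On the curves, pb = 85 - (5/6)q and ps = 73.5 + 0.5q; the wedge ps − pb = 42 gives 73.5 + 0.5q − (85 - (5/6)q) = 42, so q' = 40.125.
Then pb = 85 − (5/6)·40.125 = 51.5625 and ps = 73.5 + 0.5·40.125 = 93.5625.
Buyers' price falls by p* − pb = 77.8125 − 51.5625 = 26.25; sellers' price rises by ps − p* = 93.5625 − 77.8125 = 15.75.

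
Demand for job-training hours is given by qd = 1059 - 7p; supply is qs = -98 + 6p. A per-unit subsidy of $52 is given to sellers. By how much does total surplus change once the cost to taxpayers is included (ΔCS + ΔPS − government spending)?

Net change in total surplus = -$4368

Pre-subsidy: 1059 - 7p = -98 + 6p gives p* = 89, q* = 436.
With the subsidy, sellers receive ps = pb + 52 for each unit, where pb is the price buyers pay.
Supply in terms of pb becomes qs = -98 + 6(pb + 52) = 214 + 6pb. Setting this equal to demand: 1059 - 7pb = 214 + 6pb, so pb = 65.
Sellers receive ps = 65 + 52 = 117; q' = 1059 − 7·65 = 604.
ΔCS = ½(436 + 604)(89 − 65) = 12480; ΔPS = ½(436 + 604)(117 − 89) = 14560.
Government spending = 52 × 604 = 31408.
Net change = 12480 + 14560 − 31408 = -4368. The loss equals the DWL triangle ½·52·168.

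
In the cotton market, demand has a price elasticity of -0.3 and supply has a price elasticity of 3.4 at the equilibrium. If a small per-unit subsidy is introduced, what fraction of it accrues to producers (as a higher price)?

Producer share = 3/37

For a small subsidy around the equilibrium, the benefit split depends on the relative slopes, which at a point are proportional to the elasticities.
Buyer share = εs/(εs + |εd|) = 3.4/(3.4 + 0.3) = 34/37; seller share = |εd|/(εs + |εd|) = 3/37.
So producers capture 3/37 of the subsidy.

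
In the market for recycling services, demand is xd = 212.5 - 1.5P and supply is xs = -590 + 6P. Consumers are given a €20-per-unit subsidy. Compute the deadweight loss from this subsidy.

Deadweight loss = €240

Pre-subsidy: 212.5 - 1.5P = -590 + 6P gives P* = 107, x* = 52.
With the rebate, buyers effectively pay Pb = Ps − 20, where Ps is the price sellers receive.
Demand in terms of Ps becomes xd = 212.5 − 1.5(Ps − 20) = 242.5 - 1.5Ps. Setting this equal to supply: 242.5 - 1.5Ps = -590 + 6Ps, so Ps = 111.
Buyers pay Pb = 111 − 20 = 91; x' = -590 + 6·111 = 76.
The subsidy expands output by 76 − 52 = 24 past the efficient level; on those units the gap between marginal cost and willingness to pay runs from 0 up to 20.
DWL = ½ × 20 × 24 = 240.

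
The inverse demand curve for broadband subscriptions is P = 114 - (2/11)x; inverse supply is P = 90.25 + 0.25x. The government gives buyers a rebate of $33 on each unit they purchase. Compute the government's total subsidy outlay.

Government cost = 82401/19

Pre-subsidy: 114 - (2/11)x = 90.25 + 0.25x gives x* = 55 and P* = 104.
With the rebate, buyers effectively pay Pb = Ps − 33, where Ps is the price sellers receive.
On the curves, Pb = 114 - (2/11)x and Ps = 90.25 + 0.25x; the wedge Ps − Pb = 33 gives 90.25 + 0.25x − (114 - (2/11)x) = 33, so x' = 2497/19.
Then Pb = 114 − (2/11)·(2497/19) = 1712/19 and Ps = 90.25 + 0.25·(2497/19) = 2339/19.
Government outlay = subsidy × quantity = 33 × 2497/19 = 82401/19.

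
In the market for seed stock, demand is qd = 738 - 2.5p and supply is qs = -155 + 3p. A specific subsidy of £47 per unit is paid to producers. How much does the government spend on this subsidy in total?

Government cost = 204826/11

Pre-subsidy: 738 - 2.5p = -155 + 3p gives p* = 1786/11, q* = 3653/11.
With the subsidy, sellers receive ps = pb + 47 for each unit, where pb is the price buyers pay.
Supply in terms of pb becomes qs = -155 + 3(pb + 47) = -14 + 3pb. Setting this equal to demand: 738 - 2.5pb = -14 + 3pb, so pb = 1504/11.
Sellers receive ps = 1504/11 + 47 = 2021/11; q' = 738 − 2.5·(1504/11) = 4358/11.
Government outlay = subsidy × quantity = 47 × 4358/11 = 204826/11.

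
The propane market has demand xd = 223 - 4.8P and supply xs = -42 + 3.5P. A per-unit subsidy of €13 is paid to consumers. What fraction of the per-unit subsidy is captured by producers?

Pre-subsidy: 223 - 4.8P = -42 + 3.5P gives P* = 2650/83, x* = 5789/83.
With the rebate, buyers effectively pay Pb = Ps − 13, where Ps is the price sellers receive.
Demand in terms of Ps becomes xd = 223 − 4.8(Ps − 13) = 285.4 - 4.8Ps. Setting this equal to supply: 285.4 - 4.8Ps = -42 + 3.5Ps, so Ps = 3274/83.
Buyers pay Pb = 3274/83 − 13 = 2195/83; x' = -42 + 3.5·(3274/83) = 7973/83.
Buyers' price falls by P* − Pb = 2650/83 − 2195/83 = 455/83; sellers' price rises by Ps − P* = 3274/83 − 2650/83 = 624/83.
So producers capture (624/83)/13 = 48/83 of each unit of subsidy.

Producer share = 48/83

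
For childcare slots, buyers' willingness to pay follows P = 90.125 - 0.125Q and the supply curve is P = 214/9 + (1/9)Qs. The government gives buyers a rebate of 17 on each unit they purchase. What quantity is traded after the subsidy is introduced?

Q' = 353

Pre-subsidy: 90.125 - 0.125Q = 214/9 + (1/9)Q gives Q* = 281 and P* = 55.
With the rebate, buyers effectively pay Pb = Ps − 17, where Ps is the price sellers receive.
On the curves, Pb = 90.125 - 0.125Q and Ps = 214/9 + (1/9)Q; the wedge Ps − Pb = 17 gives 214/9 + (1/9)Q − (90.125 - 0.125Q) = 17, so Q' = 353.
Then Pb = 90.125 − 0.125·353 = 46 and Ps = 214/9 + (1/9)·353 = 63.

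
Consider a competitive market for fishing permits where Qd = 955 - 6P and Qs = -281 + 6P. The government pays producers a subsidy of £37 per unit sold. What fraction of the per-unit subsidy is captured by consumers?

Consumer share = 0.5

Pre-subsidy: 955 - 6P = -281 + 6P gives P* = 103, Q* = 337.
With the subsidy, sellers receive Ps = Pb + 37 for each unit, where Pb is the price buyers pay.
Supply in terms of Pb becomes Qs = -281 + 6(Pb + 37) = -59 + 6Pb. Setting this equal to demand: 955 - 6Pb = -59 + 6Pb, so Pb = 84.5.
Sellers receive Ps = 84.5 + 37 = 121.5; Q' = 955 − 6·84.5 = 448.
Buyers' price falls by P* − Pb = 103 − 84.5 = 18.5; sellers' price rises by Ps − P* = 121.5 − 103 = 18.5.
So consumers capture 18.5/37 = 0.5 of each unit of subsidy.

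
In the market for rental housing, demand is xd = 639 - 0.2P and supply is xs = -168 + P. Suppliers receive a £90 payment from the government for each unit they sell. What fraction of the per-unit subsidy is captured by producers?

Producer share = 1/6

Pre-subsidy: 639 - 0.2P = -168 + P gives P* = 672.5, x* = 504.5.
With the subsidy, sellers receive Ps = Pb + 90 for each unit, where Pb is the price buyers pay.
Supply in terms of Pb becomes xs = -168 + 1(Pb + 90) = -78 + Pb. Setting this equal to demand: 639 - 0.2Pb = -78 + Pb, so Pb = 597.5.
Sellers receive Ps = 597.5 + 90 = 687.5; x' = 639 − 0.2·597.5 = 519.5.
Buyers' price falls by P* − Pb = 672.5 − 597.5 = 75; sellers' price rises by Ps − P* = 687.5 − 672.5 = 15.
So producers capture 15/90 = 1/6 of each unit of subsidy.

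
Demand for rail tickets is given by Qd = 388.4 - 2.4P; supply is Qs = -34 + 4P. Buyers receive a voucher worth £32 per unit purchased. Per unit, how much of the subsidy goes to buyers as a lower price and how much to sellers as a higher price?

Buyers gain £20 per unit; sellers gain £12 per unit

Pre-subsidy: 388.4 - 2.4P = -34 + 4P gives P* = 66, Q* = 230.
With the rebate, buyers effectively pay Pb = Ps − 32, where Ps is the price sellers receive.
Demand in terms of Ps becomes Qd = 388.4 − 2.4(Ps − 32) = 465.2 - 2.4Ps. Setting this equal to supply: 465.2 - 2.4Ps = -34 + 4Ps, so Ps = 78.
Buyers pay Pb = 78 − 32 = 46; Q' = -34 + 4·78 = 278.
Buyers' price falls by P* − Pb = 66 − 46 = 20; sellers' price rises by Ps − P* = 78 − 66 = 12.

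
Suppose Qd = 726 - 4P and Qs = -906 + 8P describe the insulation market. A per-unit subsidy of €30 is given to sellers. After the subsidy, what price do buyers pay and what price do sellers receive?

Buyers pay €116; sellers receive €146

Pre-subsidy: 726 - 4P = -906 + 8P gives P* = 136, Q* = 182.
With the subsidy, sellers receive Ps = Pb + 30 for each unit, where Pb is the price buyers pay.
Supply in terms of Pb becomes Qs = -906 + 8(Pb + 30) = -666 + 8Pb. Setting this equal to demand: 726 - 4Pb = -666 + 8Pb, so Pb = 116.
Sellers receive Ps = 116 + 30 = 146; Q' = 726 − 4·116 = 262.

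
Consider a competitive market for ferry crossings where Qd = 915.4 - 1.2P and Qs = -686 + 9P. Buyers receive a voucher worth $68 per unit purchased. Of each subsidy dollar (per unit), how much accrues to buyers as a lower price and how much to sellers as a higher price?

Pre-subsidy: 915.4 - 1.2P = -686 + 9P gives P* = 157, Q* = 727.
With the rebate, buyers effectively pay Pb = Ps − 68, where Ps is the price sellers receive.
Demand in terms of Ps becomes Qd = 915.4 − 1.2(Ps − 68) = 997 - 1.2Ps. Setting this equal to supply: 997 - 1.2Ps = -686 + 9Ps, so Ps = 165.
Buyers pay Pb = 165 − 68 = 97; Q' = -686 + 9·165 = 799.
Buyers' price falls by P* − Pb = 157 − 97 = 60; sellers' price rises by Ps − P* = 165 − 157 = 8.

Buyers gain $60 per unit; sellers gain $8 per unit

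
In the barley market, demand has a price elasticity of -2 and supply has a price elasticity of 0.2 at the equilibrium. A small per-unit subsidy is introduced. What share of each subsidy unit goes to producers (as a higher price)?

For a small subsidy around the equilibrium, the benefit split depends on the relative slopes, which at a point are proportional to the elasticities.
Buyer share = εs/(εs + |εd|) = 0.2/(0.2 + 2) = 1/11; seller share = |εd|/(εs + |εd|) = 10/11.
So producers capture 10/11 of the subsidy.

Producer share = 10/11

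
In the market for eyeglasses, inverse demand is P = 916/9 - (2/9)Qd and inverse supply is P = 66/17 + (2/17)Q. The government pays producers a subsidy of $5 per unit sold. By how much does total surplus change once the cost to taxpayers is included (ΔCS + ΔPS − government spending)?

Net change in total surplus = -3825/104

Pre-subsidy: 916/9 - (2/9)Q = 66/17 + (2/17)Q gives Q* = 7489/26 and P* = 491/13.
With the subsidy, sellers receive Ps = Pb + 5 for each unit, where Pb is the price buyers pay.
On the curves, Pb = 916/9 - (2/9)Q and Ps = 66/17 + (2/17)Q; the wedge Ps − Pb = 5 gives 66/17 + (2/17)Q − (916/9 - (2/9)Q) = 5, so Q' = 302.75.
Then Pb = 916/9 − (2/9)·302.75 = 34.5 and Ps = 66/17 + (2/17)·302.75 = 39.5.
ΔCS = ½(7489/26 + 302.75)(491/13 − 34.5) = 2611285/2704; ΔPS = ½(7489/26 + 302.75)(39.5 − 491/13) = 1382445/2704.
Government spending = 5 × 302.75 = 1513.75.
Net change = 2611285/2704 + 1382445/2704 − 1513.75 = -3825/104. The loss equals the DWL triangle ½·5·765/52.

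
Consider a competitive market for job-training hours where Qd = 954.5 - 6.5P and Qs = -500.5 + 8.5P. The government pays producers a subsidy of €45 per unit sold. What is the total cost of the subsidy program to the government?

Government cost = €22038.75

Pre-subsidy: 954.5 - 6.5P = -500.5 + 8.5P gives P* = 97, Q* = 324.
With the subsidy, sellers receive Ps = Pb + 45 for each unit, where Pb is the price buyers pay.
Supply in terms of Pb becomes Qs = -500.5 + 8.5(Pb + 45) = -118 + 8.5Pb. Setting this equal to demand: 954.5 - 6.5Pb = -118 + 8.5Pb, so Pb = 71.5.
Sellers receive Ps = 71.5 + 45 = 116.5; Q' = 954.5 − 6.5·71.5 = 489.75.
Government outlay = subsidy × quantity = 45 × 489.75 = 22038.75.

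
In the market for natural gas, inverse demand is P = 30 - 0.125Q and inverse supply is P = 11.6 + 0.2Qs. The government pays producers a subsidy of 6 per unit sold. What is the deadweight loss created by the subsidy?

Deadweight loss = 720/13

Pre-subsidy: 30 - 0.125Q = 11.6 + 0.2Q gives Q* = 736/13 and P* = 298/13.
With the subsidy, sellers receive Ps = Pb + 6 for each unit, where Pb is the price buyers pay.
On the curves, Pb = 30 - 0.125Q and Ps = 11.6 + 0.2Q; the wedge Ps − Pb = 6 gives 11.6 + 0.2Q − (30 - 0.125Q) = 6, so Q' = 976/13.
Then Pb = 30 − 0.125·(976/13) = 268/13 and Ps = 11.6 + 0.2·(976/13) = 346/13.
The subsidy expands output by 976/13 − 736/13 = 240/13 past the efficient level; on those units the gap between marginal cost and willingness to pay runs from 0 up to 6.
DWL = ½ × 6 × 240/13 = 720/13.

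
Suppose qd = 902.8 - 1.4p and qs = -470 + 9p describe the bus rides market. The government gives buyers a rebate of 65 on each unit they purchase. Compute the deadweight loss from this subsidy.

Pre-subsidy: 902.8 - 1.4p = -470 + 9p gives p* = 132, q* = 718.
With the rebate, buyers effectively pay pb = ps − 65, where ps is the price sellers receive.
Demand in terms of ps becomes qd = 902.8 − 1.4(ps − 65) = 993.8 - 1.4ps. Setting this equal to supply: 993.8 - 1.4ps = -470 + 9ps, so ps = 140.75.
Buyers pay pb = 140.75 − 65 = 75.75; q' = -470 + 9·140.75 = 796.75.
The subsidy expands output by 796.75 − 718 = 78.75 past the efficient level; on those units the gap between marginal cost and willingness to pay runs from 0 up to 65.
DWL = ½ × 65 × 78.75 = 2559.375.

Deadweight loss = 2559.375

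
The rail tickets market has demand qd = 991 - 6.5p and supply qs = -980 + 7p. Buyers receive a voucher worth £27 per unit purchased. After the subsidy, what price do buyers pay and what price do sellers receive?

Pre-subsidy: 991 - 6.5p = -980 + 7p gives p* = 146, q* = 42.
With the rebate, buyers effectively pay pb = ps − 27, where ps is the price sellers receive.
Demand in terms of ps becomes qd = 991 − 6.5(ps − 27) = 1166.5 - 6.5ps. Setting this equal to supply: 1166.5 - 6.5ps = -980 + 7ps, so ps = 159.
Buyers pay pb = 159 − 27 = 132; q' = -980 + 7·159 = 133.

Buyers pay £132; sellers receive £159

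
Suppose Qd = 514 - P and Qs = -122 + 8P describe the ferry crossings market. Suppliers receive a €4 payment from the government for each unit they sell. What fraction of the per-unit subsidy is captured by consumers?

Consumer share = 8/9

Pre-subsidy: 514 - P = -122 + 8P gives P* = 212/3, Q* = 1330/3.
With the subsidy, sellers receive Ps = Pb + 4 for each unit, where Pb is the price buyers pay.
Supply in terms of Pb becomes Qs = -122 + 8(Pb + 4) = -90 + 8Pb. Setting this equal to demand: 514 - Pb = -90 + 8Pb, so Pb = 604/9.
Sellers receive Ps = 604/9 + 4 = 640/9; Q' = 514 − 1·(604/9) = 4022/9.
Buyers' price falls by P* − Pb = 212/3 − 604/9 = 32/9; sellers' price rises by Ps − P* = 640/9 − 212/3 = 4/9.
So consumers capture (32/9)/4 = 8/9 of each unit of subsidy.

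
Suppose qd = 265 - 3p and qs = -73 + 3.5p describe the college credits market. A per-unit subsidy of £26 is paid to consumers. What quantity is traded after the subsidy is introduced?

q' = 151

Pre-subsidy: 265 - 3p = -73 + 3.5p gives p* = 52, q* = 109.
With the rebate, buyers effectively pay pb = ps − 26, where ps is the price sellers receive.
Demand in terms of ps becomes qd = 265 − 3(ps − 26) = 343 - 3ps. Setting this equal to supply: 343 - 3ps = -73 + 3.5ps, so ps = 64.
Buyers pay pb = 64 − 26 = 38; q' = -73 + 3.5·64 = 151.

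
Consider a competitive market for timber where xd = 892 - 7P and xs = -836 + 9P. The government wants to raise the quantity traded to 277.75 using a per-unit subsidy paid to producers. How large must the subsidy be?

At x = 277.75, invert demand for the buyer price: Pb = (892 − 277.75)/7 = 87.75; invert supply for the seller price: Ps = (277.75 − (-836))/9 = 123.75.
The subsidy must fill the gap: s = Ps − Pb = 123.75 − 87.75 = 36.

Required subsidy s = 36 per unit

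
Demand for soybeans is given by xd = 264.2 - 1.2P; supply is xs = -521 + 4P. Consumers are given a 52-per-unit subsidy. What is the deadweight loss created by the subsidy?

Deadweight loss = 1248

Pre-subsidy: 264.2 - 1.2P = -521 + 4P gives P* = 151, x* = 83.
With the rebate, buyers effectively pay Pb = Ps − 52, where Ps is the price sellers receive.
Demand in terms of Ps becomes xd = 264.2 − 1.2(Ps − 52) = 326.6 - 1.2Ps. Setting this equal to supply: 326.6 - 1.2Ps = -521 + 4Ps, so Ps = 163.
Buyers pay Pb = 163 − 52 = 111; x' = -521 + 4·163 = 131.
The subsidy expands output by 131 − 83 = 48 past the efficient level; on those units the gap between marginal cost and willingness to pay runs from 0 up to 52.
DWL = ½ × 52 × 48 = 1248.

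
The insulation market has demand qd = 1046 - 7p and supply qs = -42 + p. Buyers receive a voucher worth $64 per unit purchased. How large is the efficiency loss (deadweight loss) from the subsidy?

Deadweight loss = $1792

Pre-subsidy: 1046 - 7p = -42 + p gives p* = 136, q* = 94.
With the rebate, buyers effectively pay pb = ps − 64, where ps is the price sellers receive.
Demand in terms of ps becomes qd = 1046 − 7(ps − 64) = 1494 - 7ps. Setting this equal to supply: 1494 - 7ps = -42 + ps, so ps = 192.
Buyers pay pb = 192 − 64 = 128; q' = -42 + 1·192 = 150.
The subsidy expands output by 150 − 94 = 56 past the efficient level; on those units the gap between marginal cost and willingness to pay runs from 0 up to 64.
DWL = ½ × 64 × 56 = 1792.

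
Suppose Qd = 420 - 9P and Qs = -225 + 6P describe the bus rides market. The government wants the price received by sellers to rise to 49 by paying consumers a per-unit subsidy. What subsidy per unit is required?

Required subsidy s = 10 per unit

At a seller price of 49, quantity supplied is -225 + 6·49 = 69.
Buyers absorb 69 only when they pay Pb with 420 − 9·Pb = 69, i.e. Pb = 39.
s = Ps − Pb = 49 − 39 = 10.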